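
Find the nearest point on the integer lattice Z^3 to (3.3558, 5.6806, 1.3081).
(3, 6, 1)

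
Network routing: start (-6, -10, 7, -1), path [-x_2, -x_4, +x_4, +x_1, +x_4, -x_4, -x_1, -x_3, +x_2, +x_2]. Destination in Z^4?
(-6, -9, 6, -1)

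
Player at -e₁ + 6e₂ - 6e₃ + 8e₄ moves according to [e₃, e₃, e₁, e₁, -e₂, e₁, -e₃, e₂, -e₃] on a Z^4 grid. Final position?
(2, 6, -6, 8)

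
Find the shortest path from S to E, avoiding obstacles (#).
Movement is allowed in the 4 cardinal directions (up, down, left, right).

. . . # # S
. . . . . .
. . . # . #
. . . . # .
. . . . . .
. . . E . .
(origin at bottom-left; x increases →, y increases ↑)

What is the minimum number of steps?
9
(one shortest path: (5, 5) → (5, 4) → (4, 4) → (3, 4) → (2, 4) → (2, 3) → (2, 2) → (3, 2) → (3, 1) → (3, 0))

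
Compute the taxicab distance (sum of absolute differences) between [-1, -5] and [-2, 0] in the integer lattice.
6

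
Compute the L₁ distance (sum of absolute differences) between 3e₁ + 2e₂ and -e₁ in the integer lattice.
6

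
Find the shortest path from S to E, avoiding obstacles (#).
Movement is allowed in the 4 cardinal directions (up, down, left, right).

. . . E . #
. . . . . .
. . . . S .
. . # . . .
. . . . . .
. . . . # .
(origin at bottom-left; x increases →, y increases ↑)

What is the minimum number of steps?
3
(one shortest path: (4, 3) → (3, 3) → (3, 4) → (3, 5))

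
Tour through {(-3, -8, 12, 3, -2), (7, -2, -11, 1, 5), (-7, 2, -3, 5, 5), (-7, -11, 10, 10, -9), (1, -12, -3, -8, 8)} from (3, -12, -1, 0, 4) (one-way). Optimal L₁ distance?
143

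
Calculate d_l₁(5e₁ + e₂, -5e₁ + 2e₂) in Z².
11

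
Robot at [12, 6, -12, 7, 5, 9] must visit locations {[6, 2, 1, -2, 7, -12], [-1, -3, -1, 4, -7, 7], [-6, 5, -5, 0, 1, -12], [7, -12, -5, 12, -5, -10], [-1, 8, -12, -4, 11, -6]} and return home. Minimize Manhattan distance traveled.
258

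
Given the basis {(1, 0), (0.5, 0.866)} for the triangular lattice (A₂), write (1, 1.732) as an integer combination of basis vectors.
2b₂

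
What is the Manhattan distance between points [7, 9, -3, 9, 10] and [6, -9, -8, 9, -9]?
43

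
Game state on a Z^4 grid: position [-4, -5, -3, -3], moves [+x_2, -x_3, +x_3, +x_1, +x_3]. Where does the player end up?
(-3, -4, -2, -3)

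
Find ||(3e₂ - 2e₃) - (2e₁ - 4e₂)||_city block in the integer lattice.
11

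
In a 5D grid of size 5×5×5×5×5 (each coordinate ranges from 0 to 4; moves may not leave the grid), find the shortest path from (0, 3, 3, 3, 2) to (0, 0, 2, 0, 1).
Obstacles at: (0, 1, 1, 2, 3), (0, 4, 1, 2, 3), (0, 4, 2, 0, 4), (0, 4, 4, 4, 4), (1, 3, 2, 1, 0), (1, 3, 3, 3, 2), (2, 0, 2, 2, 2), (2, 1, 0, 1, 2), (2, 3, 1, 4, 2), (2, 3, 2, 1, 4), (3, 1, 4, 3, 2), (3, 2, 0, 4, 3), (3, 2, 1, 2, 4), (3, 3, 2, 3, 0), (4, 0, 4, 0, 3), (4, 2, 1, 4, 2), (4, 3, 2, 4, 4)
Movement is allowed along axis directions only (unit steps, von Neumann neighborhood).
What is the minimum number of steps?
8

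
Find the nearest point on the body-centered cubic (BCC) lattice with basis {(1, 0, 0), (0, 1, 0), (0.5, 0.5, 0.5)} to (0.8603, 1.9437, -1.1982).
(1, 2, -1)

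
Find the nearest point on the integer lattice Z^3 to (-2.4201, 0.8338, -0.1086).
(-2, 1, 0)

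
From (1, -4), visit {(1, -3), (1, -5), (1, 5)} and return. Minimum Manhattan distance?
20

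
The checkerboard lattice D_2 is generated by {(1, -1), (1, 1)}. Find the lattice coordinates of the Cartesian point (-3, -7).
2b₁ - 5b₂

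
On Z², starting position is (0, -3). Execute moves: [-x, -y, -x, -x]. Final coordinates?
(-3, -4)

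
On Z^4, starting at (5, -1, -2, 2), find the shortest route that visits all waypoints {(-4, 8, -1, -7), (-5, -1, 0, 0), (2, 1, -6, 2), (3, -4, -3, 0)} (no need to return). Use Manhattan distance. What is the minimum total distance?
52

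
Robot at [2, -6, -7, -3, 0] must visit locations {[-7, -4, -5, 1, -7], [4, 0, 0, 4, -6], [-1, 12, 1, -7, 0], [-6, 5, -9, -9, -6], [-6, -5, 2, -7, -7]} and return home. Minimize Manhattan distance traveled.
156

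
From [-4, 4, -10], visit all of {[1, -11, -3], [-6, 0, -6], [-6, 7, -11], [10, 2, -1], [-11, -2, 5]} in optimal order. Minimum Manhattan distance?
89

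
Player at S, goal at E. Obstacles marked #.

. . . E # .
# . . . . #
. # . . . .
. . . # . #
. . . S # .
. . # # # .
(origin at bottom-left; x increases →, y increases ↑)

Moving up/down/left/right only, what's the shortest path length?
6
(one shortest path: (3, 1) → (2, 1) → (2, 2) → (2, 3) → (3, 3) → (3, 4) → (3, 5))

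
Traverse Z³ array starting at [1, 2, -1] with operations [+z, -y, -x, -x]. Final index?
(-1, 1, 0)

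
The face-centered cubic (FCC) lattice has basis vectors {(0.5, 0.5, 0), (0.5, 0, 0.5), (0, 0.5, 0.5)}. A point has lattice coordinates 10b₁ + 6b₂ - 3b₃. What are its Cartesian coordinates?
(8, 3.5, 1.5)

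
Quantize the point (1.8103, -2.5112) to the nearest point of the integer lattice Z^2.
(2, -3)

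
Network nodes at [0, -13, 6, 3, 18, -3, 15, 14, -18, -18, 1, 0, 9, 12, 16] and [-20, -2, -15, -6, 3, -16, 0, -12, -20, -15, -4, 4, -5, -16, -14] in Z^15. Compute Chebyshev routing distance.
30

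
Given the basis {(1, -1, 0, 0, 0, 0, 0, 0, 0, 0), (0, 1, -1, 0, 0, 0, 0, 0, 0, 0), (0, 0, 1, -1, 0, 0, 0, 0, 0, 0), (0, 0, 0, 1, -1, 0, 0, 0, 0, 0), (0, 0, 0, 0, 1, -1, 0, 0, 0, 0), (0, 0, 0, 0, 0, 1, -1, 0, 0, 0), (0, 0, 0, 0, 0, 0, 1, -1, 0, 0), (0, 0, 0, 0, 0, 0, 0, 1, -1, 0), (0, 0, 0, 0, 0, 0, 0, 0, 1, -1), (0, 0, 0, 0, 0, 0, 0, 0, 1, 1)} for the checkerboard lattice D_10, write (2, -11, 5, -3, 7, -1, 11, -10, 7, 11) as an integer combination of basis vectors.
2b₁ - 9b₂ - 4b₃ - 7b₄ - b₆ + 10b₇ - 2b₉ + 9b₁₀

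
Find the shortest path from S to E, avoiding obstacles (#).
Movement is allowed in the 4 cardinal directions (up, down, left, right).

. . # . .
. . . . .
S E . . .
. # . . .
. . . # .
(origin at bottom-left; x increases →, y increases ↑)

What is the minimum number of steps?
1
(one shortest path: (0, 2) → (1, 2))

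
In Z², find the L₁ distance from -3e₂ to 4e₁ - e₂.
6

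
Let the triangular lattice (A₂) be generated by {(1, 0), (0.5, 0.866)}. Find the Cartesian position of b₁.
(1, 0)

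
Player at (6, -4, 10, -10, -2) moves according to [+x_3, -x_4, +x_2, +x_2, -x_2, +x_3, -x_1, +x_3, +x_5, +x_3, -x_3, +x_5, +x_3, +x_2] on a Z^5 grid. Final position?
(5, -2, 14, -11, 0)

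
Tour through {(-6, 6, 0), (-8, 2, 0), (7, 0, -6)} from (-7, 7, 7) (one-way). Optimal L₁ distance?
38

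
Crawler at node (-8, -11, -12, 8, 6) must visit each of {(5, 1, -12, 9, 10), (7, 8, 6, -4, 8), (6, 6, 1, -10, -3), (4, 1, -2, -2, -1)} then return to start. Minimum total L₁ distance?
168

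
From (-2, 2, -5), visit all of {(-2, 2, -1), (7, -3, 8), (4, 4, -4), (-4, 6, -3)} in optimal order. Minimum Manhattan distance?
45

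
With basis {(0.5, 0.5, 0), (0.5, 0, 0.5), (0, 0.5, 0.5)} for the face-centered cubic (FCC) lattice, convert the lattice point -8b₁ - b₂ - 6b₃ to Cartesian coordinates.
(-4.5, -7, -3.5)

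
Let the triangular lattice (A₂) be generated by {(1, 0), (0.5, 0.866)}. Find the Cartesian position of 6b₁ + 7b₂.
(9.5, 6.062)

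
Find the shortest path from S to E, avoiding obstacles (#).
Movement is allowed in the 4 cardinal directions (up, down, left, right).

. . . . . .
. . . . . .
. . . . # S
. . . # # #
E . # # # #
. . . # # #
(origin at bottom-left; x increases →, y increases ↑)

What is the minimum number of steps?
9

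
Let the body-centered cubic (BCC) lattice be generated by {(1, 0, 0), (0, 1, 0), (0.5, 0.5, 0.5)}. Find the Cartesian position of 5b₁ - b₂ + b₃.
(5.5, -0.5, 0.5)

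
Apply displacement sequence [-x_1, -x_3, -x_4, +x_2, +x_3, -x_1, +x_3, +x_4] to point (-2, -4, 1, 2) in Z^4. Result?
(-4, -3, 2, 2)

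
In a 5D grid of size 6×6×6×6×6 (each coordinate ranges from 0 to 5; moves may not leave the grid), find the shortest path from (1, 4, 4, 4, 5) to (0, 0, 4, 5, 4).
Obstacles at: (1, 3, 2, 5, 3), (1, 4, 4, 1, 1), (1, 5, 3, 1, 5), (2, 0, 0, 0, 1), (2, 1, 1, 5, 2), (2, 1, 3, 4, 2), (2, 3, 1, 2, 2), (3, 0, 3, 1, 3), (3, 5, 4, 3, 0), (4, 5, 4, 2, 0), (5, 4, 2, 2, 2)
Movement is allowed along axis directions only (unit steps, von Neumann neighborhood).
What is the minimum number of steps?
7
(one shortest path: (1, 4, 4, 4, 5) → (0, 4, 4, 4, 5) → (0, 3, 4, 4, 5) → (0, 2, 4, 4, 5) → (0, 1, 4, 4, 5) → (0, 0, 4, 4, 5) → (0, 0, 4, 5, 5) → (0, 0, 4, 5, 4))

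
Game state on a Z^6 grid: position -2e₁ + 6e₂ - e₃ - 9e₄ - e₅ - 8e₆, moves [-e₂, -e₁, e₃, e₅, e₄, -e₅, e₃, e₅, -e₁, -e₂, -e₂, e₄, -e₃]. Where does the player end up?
(-4, 3, 0, -7, 0, -8)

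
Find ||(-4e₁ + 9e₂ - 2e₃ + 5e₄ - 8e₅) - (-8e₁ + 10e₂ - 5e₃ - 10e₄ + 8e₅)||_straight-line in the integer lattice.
22.5167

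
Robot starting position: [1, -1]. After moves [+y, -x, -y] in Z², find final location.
(0, -1)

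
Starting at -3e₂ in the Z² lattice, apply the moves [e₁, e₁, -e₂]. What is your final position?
(2, -4)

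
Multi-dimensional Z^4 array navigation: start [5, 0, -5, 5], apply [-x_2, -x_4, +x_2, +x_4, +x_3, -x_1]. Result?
(4, 0, -4, 5)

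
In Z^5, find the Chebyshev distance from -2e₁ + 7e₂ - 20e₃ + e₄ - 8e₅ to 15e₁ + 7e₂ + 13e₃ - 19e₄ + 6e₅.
33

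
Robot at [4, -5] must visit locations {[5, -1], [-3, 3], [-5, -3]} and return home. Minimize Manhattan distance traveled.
36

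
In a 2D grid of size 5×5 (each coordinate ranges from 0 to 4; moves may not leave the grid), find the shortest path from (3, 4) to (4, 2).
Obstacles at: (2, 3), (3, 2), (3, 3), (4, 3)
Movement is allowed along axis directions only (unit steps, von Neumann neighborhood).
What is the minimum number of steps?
9
(one shortest path: (3, 4) → (2, 4) → (1, 4) → (1, 3) → (1, 2) → (2, 2) → (2, 1) → (3, 1) → (4, 1) → (4, 2))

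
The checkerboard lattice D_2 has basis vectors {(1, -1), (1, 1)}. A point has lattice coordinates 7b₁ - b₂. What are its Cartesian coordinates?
(6, -8)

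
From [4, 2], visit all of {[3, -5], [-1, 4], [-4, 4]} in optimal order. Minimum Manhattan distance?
24
(one optimal route: (4, 2) → (3, -5) → (-1, 4) → (-4, 4))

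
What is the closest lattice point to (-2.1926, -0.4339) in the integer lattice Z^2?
(-2, 0)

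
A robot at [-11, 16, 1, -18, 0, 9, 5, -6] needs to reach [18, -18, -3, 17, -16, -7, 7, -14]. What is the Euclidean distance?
61.79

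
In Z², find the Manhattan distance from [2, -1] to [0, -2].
3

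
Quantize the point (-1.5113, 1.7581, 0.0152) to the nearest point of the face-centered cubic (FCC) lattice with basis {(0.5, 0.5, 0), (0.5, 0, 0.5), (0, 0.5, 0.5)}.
(-1.5, 1.5, 0)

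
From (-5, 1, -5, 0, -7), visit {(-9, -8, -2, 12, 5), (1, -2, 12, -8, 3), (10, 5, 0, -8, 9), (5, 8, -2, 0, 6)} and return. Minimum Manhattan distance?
180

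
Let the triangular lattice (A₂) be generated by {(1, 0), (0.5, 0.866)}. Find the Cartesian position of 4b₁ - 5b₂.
(1.5, -4.33)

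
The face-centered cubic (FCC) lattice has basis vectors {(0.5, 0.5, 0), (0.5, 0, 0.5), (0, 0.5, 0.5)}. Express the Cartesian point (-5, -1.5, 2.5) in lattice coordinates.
-9b₁ - b₂ + 6b₃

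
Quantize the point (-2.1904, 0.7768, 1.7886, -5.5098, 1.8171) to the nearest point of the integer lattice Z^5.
(-2, 1, 2, -6, 2)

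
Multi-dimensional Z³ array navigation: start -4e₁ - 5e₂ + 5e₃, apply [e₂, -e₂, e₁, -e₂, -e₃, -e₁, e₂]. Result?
(-4, -5, 4)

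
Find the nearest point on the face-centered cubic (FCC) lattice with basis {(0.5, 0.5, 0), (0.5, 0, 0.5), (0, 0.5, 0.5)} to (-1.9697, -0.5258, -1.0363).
(-2, -0.5, -1.5)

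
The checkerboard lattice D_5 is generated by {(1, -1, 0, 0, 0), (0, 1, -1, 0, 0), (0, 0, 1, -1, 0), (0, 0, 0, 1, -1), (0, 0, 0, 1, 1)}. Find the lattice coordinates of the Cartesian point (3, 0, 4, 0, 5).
3b₁ + 3b₂ + 7b₃ + b₄ + 6b₅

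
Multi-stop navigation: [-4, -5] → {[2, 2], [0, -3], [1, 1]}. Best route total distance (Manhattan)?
13
(one optimal route: (-4, -5) → (0, -3) → (1, 1) → (2, 2))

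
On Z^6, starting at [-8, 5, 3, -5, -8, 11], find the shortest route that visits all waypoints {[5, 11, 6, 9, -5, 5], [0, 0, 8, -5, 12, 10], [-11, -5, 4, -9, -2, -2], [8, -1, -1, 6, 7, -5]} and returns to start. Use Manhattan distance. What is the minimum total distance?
228
(one optimal route: (-8, 5, 3, -5, -8, 11) → (5, 11, 6, 9, -5, 5) → (8, -1, -1, 6, 7, -5) → (0, 0, 8, -5, 12, 10) → (-11, -5, 4, -9, -2, -2) → (-8, 5, 3, -5, -8, 11))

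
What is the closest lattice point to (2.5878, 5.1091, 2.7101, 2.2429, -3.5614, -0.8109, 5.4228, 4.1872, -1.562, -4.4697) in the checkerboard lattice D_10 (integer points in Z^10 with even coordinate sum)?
(3, 5, 3, 2, -4, -1, 5, 4, -2, -5)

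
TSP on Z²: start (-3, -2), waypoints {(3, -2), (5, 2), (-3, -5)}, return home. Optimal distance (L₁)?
30
(one optimal route: (-3, -2) → (3, -2) → (5, 2) → (-3, -5) → (-3, -2))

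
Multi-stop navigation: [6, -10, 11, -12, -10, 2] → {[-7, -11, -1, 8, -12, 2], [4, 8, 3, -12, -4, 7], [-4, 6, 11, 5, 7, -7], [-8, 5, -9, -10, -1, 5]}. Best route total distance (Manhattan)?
193
(one optimal route: (6, -10, 11, -12, -10, 2) → (4, 8, 3, -12, -4, 7) → (-8, 5, -9, -10, -1, 5) → (-7, -11, -1, 8, -12, 2) → (-4, 6, 11, 5, 7, -7))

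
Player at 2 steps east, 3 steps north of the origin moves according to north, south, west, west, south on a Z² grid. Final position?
(0, 2)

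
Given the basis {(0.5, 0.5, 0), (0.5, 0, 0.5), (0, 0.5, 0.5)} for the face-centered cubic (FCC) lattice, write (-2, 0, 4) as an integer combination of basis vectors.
-6b₁ + 2b₂ + 6b₃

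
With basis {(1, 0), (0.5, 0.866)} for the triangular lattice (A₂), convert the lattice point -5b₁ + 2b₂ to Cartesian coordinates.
(-4, 1.732)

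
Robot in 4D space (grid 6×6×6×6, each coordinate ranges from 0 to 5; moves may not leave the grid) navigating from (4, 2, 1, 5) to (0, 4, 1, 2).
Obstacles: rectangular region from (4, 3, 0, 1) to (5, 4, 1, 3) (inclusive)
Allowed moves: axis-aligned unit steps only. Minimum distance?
9
(one shortest path: (4, 2, 1, 5) → (3, 2, 1, 5) → (2, 2, 1, 5) → (1, 2, 1, 5) → (0, 2, 1, 5) → (0, 3, 1, 5) → (0, 4, 1, 5) → (0, 4, 1, 4) → (0, 4, 1, 3) → (0, 4, 1, 2))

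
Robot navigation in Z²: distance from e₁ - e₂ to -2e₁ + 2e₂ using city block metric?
6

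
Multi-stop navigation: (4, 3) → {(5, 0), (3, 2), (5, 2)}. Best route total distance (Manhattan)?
6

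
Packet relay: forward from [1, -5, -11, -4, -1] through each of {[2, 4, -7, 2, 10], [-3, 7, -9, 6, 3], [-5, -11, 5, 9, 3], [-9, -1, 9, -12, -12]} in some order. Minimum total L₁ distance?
143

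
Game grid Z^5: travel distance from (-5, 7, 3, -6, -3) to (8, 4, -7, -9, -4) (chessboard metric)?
13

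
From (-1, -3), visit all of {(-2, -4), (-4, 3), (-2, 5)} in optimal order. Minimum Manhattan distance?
15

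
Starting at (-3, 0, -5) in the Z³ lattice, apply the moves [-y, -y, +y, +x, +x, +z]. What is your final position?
(-1, -1, -4)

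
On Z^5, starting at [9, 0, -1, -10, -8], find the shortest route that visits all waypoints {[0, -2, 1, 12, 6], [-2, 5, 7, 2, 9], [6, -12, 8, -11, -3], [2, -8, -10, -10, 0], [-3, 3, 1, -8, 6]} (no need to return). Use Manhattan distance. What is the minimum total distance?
145
(one optimal route: (9, 0, -1, -10, -8) → (6, -12, 8, -11, -3) → (2, -8, -10, -10, 0) → (-3, 3, 1, -8, 6) → (-2, 5, 7, 2, 9) → (0, -2, 1, 12, 6))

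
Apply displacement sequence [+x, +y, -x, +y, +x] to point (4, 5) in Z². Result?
(5, 7)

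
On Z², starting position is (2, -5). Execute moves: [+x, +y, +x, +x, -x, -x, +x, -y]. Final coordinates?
(4, -5)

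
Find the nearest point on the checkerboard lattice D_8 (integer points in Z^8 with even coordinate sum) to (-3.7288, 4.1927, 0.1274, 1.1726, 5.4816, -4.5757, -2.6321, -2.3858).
(-4, 4, 0, 1, 5, -5, -3, -2)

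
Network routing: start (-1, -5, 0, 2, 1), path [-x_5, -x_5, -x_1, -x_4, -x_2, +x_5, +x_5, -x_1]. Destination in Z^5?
(-3, -6, 0, 1, 1)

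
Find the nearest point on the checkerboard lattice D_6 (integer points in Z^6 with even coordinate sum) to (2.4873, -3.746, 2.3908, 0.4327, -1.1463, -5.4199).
(2, -4, 2, 0, -1, -5)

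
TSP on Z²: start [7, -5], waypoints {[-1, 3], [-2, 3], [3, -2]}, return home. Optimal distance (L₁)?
34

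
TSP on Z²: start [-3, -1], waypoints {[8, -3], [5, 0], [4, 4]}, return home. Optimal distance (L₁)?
36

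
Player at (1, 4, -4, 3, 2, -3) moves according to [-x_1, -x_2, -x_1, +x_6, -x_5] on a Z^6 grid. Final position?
(-1, 3, -4, 3, 1, -2)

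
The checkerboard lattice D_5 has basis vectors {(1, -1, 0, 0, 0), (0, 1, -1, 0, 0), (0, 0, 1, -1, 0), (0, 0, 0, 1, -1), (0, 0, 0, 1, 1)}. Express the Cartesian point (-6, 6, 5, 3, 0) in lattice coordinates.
-6b₁ + 5b₃ + 4b₄ + 4b₅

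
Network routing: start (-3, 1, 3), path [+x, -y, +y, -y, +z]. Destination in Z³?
(-2, 0, 4)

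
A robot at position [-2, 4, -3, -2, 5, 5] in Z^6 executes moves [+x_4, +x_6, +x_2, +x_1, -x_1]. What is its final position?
(-2, 5, -3, -1, 5, 6)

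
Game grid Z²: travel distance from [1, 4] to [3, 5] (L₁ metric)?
3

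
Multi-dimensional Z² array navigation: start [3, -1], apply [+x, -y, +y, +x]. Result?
(5, -1)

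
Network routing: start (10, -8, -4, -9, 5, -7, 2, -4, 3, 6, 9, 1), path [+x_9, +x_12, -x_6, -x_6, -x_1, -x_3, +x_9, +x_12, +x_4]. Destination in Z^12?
(9, -8, -5, -8, 5, -9, 2, -4, 5, 6, 9, 3)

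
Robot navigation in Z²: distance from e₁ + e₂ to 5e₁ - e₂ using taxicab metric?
6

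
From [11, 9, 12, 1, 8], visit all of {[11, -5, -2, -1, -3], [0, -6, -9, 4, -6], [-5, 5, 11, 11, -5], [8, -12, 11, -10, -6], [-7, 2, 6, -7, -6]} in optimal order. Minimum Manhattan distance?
172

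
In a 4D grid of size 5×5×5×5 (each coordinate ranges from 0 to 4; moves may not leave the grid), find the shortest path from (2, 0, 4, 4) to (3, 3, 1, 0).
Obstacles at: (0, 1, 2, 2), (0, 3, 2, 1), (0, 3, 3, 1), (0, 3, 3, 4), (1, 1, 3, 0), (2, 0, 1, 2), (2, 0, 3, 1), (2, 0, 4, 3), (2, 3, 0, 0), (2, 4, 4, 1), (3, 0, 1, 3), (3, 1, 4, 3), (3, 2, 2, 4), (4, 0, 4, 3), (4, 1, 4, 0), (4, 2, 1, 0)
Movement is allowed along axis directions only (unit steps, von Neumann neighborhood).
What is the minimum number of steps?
11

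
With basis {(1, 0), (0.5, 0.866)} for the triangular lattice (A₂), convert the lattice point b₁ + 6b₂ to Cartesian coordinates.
(4, 5.196)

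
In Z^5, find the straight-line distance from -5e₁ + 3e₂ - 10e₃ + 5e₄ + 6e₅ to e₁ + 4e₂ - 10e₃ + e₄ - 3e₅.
11.5758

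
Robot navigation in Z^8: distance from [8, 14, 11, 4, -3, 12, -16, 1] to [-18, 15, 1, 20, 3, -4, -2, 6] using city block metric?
94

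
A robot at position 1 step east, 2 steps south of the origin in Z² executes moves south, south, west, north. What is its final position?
(0, -3)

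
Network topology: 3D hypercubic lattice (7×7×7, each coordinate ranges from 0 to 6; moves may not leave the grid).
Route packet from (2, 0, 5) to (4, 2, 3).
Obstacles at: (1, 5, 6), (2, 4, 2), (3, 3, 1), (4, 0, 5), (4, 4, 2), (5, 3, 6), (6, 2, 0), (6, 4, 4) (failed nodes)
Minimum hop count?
6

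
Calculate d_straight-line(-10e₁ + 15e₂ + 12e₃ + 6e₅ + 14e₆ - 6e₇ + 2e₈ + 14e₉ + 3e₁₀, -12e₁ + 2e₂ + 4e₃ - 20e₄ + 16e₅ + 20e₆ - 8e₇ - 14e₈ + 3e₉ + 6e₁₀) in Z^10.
34.1028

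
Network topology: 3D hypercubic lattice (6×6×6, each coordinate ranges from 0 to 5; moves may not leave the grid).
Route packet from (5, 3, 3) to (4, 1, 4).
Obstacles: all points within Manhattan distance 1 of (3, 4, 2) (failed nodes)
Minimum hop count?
4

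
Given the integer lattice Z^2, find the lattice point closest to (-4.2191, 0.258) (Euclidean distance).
(-4, 0)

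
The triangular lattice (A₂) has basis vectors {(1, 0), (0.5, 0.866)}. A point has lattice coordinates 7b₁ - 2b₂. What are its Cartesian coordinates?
(6, -1.732)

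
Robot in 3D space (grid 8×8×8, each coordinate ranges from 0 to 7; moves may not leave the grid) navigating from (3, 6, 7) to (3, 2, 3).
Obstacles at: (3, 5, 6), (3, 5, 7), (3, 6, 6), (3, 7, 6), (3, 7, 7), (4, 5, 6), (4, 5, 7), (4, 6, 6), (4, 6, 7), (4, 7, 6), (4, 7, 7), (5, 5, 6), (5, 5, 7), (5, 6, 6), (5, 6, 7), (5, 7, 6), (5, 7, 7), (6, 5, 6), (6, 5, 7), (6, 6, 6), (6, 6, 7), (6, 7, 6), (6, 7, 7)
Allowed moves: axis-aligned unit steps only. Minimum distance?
10
(one shortest path: (3, 6, 7) → (2, 6, 7) → (2, 5, 7) → (2, 4, 7) → (3, 4, 7) → (3, 3, 7) → (3, 2, 7) → (3, 2, 6) → (3, 2, 5) → (3, 2, 4) → (3, 2, 3))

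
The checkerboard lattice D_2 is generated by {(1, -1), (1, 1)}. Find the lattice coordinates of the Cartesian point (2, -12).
7b₁ - 5b₂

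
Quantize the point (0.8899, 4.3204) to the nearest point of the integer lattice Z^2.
(1, 4)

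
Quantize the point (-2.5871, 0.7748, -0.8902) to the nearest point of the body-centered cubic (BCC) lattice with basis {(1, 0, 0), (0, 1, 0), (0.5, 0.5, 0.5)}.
(-3, 1, -1)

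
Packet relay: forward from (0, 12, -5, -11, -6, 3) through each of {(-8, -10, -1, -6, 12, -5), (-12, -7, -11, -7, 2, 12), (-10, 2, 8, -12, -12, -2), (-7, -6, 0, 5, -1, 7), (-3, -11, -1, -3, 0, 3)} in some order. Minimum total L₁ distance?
190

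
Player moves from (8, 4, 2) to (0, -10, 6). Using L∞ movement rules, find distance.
14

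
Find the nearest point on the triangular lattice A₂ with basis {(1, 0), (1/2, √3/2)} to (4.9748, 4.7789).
(5, 5.196)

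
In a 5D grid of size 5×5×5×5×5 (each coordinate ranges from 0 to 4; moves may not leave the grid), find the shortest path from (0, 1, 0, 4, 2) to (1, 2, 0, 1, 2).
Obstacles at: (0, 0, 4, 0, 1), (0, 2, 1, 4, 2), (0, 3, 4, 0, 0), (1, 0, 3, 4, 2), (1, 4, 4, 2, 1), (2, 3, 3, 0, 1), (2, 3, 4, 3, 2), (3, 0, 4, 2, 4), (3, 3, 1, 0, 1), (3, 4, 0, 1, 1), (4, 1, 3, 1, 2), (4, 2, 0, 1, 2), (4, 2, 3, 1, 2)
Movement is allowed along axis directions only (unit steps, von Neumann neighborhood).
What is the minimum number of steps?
5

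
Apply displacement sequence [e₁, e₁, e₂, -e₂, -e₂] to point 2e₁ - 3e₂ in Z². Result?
(4, -4)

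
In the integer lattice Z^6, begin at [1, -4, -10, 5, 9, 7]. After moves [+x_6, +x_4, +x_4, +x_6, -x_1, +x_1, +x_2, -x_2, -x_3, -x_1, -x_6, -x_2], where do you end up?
(0, -5, -11, 7, 9, 8)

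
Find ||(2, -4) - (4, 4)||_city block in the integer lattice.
10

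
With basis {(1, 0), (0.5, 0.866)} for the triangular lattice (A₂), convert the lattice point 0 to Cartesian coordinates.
(0, 0)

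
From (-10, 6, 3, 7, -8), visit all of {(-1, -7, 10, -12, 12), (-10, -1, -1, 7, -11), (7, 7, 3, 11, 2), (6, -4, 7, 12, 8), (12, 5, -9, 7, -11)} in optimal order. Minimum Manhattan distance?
150
(one optimal route: (-10, 6, 3, 7, -8) → (-10, -1, -1, 7, -11) → (12, 5, -9, 7, -11) → (7, 7, 3, 11, 2) → (6, -4, 7, 12, 8) → (-1, -7, 10, -12, 12))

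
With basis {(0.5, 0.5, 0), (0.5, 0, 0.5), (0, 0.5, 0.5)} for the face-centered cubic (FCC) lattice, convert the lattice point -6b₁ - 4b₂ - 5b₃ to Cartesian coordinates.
(-5, -5.5, -4.5)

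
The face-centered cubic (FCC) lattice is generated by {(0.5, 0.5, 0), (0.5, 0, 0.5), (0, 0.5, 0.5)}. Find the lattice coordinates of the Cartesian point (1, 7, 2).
6b₁ - 4b₂ + 8b₃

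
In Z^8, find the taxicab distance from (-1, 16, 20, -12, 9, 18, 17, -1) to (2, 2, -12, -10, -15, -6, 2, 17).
132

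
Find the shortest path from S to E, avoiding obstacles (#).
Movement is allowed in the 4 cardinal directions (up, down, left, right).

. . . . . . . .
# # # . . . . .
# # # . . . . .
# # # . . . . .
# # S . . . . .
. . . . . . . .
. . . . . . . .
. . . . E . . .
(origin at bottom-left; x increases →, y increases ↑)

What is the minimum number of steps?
5
(one shortest path: (2, 3) → (3, 3) → (4, 3) → (4, 2) → (4, 1) → (4, 0))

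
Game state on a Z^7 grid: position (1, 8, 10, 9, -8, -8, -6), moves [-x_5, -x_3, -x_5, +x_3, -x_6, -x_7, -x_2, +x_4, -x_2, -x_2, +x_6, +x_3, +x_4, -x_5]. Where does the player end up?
(1, 5, 11, 11, -11, -8, -7)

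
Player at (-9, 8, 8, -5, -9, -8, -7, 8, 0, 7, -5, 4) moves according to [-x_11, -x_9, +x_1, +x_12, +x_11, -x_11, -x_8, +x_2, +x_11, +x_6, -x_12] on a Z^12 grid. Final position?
(-8, 9, 8, -5, -9, -7, -7, 7, -1, 7, -5, 4)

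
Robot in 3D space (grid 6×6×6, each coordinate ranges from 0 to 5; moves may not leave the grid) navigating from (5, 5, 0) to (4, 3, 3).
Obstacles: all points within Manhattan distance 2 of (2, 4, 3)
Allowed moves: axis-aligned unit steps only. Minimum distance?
6
(one shortest path: (5, 5, 0) → (4, 5, 0) → (4, 4, 0) → (4, 3, 0) → (4, 3, 1) → (4, 3, 2) → (4, 3, 3))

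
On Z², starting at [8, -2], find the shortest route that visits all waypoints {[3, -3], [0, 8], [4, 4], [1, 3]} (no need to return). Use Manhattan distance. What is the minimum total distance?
24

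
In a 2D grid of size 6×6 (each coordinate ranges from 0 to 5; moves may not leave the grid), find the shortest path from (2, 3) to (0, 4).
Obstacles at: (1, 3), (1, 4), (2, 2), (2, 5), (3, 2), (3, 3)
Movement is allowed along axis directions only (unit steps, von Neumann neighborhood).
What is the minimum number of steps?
13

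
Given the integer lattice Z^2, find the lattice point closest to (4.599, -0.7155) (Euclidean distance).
(5, -1)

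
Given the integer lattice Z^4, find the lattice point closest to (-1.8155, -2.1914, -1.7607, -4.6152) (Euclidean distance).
(-2, -2, -2, -5)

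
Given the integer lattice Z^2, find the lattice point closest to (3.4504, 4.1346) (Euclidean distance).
(3, 4)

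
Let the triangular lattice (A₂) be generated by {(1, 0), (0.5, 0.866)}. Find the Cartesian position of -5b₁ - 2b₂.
(-6, -1.732)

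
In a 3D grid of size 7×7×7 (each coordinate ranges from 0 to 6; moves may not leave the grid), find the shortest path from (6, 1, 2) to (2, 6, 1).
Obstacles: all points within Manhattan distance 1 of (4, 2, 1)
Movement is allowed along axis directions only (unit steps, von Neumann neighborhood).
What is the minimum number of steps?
10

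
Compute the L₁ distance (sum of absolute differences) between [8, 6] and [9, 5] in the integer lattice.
2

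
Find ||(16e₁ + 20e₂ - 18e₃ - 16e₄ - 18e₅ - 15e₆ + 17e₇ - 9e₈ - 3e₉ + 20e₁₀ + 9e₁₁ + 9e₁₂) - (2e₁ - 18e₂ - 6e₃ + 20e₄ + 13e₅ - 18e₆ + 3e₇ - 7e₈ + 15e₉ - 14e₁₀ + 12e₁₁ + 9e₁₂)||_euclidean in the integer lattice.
75.7562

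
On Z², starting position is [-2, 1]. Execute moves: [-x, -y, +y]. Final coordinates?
(-3, 1)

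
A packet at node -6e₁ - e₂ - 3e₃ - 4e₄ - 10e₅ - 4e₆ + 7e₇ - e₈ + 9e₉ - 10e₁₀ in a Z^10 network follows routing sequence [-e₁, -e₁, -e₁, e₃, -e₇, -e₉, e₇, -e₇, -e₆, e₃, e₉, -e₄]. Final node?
(-9, -1, -1, -5, -10, -5, 6, -1, 9, -10)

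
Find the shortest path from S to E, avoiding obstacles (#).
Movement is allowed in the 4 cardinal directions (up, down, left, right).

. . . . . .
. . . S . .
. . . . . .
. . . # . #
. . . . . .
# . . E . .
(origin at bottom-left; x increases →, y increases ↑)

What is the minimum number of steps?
6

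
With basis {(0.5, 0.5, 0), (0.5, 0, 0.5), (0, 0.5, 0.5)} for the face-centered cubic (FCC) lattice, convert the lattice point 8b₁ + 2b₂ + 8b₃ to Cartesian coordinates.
(5, 8, 5)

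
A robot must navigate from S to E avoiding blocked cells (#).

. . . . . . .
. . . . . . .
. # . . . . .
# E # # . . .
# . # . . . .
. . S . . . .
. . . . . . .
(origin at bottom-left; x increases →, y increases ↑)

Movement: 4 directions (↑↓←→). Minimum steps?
3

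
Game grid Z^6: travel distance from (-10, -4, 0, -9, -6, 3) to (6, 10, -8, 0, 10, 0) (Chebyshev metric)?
16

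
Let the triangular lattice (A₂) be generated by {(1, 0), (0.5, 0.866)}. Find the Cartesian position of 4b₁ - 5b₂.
(1.5, -4.33)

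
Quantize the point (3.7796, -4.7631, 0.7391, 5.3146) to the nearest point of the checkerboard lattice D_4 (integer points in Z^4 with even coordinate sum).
(4, -5, 1, 6)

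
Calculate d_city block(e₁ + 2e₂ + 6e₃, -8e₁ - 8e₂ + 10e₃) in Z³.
23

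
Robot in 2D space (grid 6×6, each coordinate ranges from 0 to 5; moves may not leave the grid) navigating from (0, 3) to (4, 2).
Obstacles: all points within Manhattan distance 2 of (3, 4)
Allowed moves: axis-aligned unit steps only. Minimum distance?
7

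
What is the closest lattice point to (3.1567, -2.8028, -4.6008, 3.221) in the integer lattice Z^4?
(3, -3, -5, 3)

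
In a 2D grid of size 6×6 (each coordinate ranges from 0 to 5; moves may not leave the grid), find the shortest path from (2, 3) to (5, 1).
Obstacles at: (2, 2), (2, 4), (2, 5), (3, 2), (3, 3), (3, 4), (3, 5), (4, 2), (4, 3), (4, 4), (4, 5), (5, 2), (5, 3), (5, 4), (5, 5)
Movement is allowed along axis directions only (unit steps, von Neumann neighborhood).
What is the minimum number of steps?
7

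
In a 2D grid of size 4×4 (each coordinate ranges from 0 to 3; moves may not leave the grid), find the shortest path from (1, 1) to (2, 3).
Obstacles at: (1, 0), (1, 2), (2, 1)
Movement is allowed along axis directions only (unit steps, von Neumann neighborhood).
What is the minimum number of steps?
5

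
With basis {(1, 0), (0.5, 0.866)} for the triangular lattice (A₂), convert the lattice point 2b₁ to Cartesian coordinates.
(2, 0)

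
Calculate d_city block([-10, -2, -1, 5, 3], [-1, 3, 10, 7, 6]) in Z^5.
30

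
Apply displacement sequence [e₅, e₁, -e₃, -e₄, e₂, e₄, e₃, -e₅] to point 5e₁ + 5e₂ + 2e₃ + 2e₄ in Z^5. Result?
(6, 6, 2, 2, 0)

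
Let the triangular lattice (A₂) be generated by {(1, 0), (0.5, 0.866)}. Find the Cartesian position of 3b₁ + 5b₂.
(5.5, 4.33)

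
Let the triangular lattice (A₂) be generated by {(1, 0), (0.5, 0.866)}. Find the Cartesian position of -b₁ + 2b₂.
(0, 1.732)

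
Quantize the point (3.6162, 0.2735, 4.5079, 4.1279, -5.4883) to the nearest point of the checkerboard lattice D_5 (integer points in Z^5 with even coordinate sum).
(4, 0, 5, 4, -5)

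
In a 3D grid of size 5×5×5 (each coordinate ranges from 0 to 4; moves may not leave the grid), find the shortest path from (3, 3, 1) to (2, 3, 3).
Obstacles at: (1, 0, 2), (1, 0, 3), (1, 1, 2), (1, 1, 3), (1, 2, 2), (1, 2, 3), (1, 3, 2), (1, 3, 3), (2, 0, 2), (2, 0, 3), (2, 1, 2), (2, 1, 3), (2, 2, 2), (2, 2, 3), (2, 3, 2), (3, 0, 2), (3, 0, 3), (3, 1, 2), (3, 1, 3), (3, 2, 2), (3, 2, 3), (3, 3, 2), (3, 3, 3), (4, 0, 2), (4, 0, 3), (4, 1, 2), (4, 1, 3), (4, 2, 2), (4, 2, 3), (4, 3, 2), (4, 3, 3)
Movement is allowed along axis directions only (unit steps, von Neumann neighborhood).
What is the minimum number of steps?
5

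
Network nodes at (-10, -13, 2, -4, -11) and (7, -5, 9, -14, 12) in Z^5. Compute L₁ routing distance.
65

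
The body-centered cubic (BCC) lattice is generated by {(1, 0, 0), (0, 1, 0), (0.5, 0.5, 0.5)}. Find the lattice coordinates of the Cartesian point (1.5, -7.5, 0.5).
b₁ - 8b₂ + b₃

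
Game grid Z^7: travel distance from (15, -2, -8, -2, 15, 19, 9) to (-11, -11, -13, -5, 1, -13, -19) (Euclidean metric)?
52.8678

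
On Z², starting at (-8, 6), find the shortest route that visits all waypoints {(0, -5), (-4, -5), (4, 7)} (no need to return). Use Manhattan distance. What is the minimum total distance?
33
(one optimal route: (-8, 6) → (4, 7) → (0, -5) → (-4, -5))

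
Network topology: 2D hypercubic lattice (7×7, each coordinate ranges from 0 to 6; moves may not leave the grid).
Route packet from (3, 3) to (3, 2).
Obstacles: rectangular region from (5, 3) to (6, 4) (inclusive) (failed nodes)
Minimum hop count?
1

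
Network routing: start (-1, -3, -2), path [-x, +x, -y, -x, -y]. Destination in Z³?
(-2, -5, -2)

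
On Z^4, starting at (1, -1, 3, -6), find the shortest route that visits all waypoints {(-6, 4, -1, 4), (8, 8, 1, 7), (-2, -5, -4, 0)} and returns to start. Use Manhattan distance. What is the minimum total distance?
94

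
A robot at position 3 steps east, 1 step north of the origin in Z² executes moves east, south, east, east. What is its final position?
(6, 0)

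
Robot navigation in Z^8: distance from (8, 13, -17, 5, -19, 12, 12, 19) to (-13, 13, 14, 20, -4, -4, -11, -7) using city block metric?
147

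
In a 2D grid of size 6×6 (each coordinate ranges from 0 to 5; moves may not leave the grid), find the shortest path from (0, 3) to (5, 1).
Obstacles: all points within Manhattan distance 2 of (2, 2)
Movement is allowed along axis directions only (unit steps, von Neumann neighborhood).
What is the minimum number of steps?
11
(one shortest path: (0, 3) → (0, 4) → (1, 4) → (1, 5) → (2, 5) → (3, 5) → (4, 5) → (5, 5) → (5, 4) → (5, 3) → (5, 2) → (5, 1))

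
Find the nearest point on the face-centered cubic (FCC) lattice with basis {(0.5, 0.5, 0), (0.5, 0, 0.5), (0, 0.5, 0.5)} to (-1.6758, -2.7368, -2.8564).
(-1.5, -2.5, -3)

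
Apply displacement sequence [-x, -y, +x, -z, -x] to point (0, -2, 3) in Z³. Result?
(-1, -3, 2)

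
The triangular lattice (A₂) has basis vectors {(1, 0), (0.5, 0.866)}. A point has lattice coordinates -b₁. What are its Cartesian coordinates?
(-1, 0)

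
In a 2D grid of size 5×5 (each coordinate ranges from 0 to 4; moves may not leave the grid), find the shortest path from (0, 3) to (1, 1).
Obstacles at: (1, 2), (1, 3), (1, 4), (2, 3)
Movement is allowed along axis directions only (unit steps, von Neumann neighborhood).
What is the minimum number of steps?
3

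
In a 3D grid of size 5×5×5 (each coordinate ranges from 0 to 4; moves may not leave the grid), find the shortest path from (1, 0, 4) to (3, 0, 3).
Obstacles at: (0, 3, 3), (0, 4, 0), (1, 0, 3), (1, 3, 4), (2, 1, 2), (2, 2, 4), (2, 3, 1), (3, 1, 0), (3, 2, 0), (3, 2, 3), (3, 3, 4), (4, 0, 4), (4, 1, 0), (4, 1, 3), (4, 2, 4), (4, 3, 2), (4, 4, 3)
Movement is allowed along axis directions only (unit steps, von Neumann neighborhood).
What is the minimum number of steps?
3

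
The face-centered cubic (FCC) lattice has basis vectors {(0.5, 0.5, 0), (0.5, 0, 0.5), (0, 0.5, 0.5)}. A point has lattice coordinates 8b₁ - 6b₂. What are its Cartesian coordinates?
(1, 4, -3)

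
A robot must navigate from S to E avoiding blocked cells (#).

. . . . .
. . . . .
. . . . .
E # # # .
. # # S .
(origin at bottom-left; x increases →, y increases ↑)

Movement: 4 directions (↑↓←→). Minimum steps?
8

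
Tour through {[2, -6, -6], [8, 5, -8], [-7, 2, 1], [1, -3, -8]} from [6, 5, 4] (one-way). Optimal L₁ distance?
59
(one optimal route: (6, 5, 4) → (8, 5, -8) → (1, -3, -8) → (2, -6, -6) → (-7, 2, 1))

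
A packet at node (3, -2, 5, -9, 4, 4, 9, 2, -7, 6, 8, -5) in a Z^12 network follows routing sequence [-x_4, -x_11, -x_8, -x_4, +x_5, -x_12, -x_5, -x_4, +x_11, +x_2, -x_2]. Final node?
(3, -2, 5, -12, 4, 4, 9, 1, -7, 6, 8, -6)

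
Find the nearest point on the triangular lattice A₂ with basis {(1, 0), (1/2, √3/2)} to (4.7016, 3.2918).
(5, 3.464)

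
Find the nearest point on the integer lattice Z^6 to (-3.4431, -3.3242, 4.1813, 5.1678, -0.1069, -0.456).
(-3, -3, 4, 5, 0, 0)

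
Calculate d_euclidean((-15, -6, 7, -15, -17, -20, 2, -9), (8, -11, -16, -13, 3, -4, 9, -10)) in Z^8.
42.3438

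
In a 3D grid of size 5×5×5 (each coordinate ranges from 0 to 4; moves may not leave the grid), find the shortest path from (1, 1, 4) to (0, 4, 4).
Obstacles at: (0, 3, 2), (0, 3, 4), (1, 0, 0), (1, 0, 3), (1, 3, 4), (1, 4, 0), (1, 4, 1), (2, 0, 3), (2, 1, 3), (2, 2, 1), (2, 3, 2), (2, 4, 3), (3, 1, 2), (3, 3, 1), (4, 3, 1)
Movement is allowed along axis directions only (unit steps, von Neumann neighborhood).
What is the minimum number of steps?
6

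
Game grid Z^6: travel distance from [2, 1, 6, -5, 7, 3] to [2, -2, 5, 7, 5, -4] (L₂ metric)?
14.3875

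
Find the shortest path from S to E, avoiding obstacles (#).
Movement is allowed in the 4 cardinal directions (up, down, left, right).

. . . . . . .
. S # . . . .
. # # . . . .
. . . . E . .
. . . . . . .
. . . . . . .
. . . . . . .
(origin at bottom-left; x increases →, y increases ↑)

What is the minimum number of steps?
7
(one shortest path: (1, 5) → (0, 5) → (0, 4) → (0, 3) → (1, 3) → (2, 3) → (3, 3) → (4, 3))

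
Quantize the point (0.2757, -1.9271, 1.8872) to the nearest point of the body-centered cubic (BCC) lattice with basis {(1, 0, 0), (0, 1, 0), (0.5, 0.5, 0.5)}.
(0, -2, 2)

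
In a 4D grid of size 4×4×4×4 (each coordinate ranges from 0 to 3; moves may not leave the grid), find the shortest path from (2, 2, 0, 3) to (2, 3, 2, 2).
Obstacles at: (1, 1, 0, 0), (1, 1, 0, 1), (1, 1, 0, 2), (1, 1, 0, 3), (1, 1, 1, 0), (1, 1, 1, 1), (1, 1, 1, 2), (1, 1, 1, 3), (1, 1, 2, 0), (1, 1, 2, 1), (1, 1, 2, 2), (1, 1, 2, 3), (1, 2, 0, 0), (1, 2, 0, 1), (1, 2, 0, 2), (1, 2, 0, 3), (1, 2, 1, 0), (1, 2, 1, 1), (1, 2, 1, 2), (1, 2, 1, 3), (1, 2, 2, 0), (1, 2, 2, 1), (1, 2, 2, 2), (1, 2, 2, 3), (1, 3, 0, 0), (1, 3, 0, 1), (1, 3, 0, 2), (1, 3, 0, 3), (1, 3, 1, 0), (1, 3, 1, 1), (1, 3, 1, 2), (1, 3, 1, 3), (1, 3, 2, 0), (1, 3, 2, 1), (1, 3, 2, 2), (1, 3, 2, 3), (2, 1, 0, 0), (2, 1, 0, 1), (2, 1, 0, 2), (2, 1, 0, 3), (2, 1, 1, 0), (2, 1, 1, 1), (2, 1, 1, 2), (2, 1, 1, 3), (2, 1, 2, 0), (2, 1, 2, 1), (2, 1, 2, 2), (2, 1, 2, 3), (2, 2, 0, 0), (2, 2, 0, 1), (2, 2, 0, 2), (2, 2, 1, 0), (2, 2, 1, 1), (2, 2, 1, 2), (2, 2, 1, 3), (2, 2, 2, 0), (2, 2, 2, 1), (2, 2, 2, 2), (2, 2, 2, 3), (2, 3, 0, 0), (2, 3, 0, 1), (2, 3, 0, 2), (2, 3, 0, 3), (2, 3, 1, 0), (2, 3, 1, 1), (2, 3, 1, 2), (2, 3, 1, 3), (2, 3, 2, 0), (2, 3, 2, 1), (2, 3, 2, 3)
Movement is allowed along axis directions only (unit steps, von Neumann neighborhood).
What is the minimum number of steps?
6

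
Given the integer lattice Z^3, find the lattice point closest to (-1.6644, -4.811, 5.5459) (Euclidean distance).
(-2, -5, 6)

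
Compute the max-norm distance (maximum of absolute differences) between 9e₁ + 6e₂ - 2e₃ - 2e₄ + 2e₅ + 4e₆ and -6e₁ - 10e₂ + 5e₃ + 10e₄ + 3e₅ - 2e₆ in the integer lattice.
16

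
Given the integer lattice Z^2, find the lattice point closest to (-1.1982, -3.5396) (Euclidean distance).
(-1, -4)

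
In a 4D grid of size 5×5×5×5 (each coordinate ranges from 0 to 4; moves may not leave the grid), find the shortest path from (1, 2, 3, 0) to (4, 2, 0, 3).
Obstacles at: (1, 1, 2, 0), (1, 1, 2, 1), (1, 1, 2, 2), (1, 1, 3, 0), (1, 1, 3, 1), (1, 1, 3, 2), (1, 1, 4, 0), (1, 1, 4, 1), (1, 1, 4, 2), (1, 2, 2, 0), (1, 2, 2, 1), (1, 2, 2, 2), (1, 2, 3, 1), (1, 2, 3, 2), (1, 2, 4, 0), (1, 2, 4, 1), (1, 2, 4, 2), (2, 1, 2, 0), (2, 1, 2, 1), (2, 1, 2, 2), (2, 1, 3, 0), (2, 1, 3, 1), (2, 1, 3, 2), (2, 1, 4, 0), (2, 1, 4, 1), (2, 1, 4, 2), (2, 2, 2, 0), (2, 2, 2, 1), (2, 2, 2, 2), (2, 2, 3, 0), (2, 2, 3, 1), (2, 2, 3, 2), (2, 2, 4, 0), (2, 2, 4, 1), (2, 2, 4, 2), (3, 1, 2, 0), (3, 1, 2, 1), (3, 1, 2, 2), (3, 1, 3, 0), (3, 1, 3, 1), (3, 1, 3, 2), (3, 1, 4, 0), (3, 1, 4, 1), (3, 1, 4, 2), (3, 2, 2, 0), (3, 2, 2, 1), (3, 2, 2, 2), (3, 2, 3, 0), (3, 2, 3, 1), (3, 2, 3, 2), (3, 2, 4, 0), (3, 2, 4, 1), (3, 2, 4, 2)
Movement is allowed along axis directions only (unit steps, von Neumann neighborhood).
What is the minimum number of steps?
11
(one shortest path: (1, 2, 3, 0) → (0, 2, 3, 0) → (0, 2, 2, 0) → (0, 2, 1, 0) → (1, 2, 1, 0) → (2, 2, 1, 0) → (3, 2, 1, 0) → (4, 2, 1, 0) → (4, 2, 0, 0) → (4, 2, 0, 1) → (4, 2, 0, 2) → (4, 2, 0, 3))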